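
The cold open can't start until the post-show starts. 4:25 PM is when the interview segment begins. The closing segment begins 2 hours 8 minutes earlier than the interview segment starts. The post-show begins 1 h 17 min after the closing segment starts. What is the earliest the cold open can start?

The closing segment starts at 4:25 PM − 128 min = 2:17 PM.
The post-show starts at 2:17 PM + 77 min = 3:34 PM.
The cold open is bounded by the post-show, so the earliest it can start is 3:34 PM.

3:34 PM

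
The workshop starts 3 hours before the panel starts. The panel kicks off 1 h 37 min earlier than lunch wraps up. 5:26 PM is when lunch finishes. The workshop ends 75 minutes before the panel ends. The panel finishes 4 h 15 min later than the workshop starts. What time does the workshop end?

3:49 PM

The panel starts at 5:26 PM − 97 min = 3:49 PM.
The workshop starts at 3:49 PM − 180 min = 12:49 PM.
The panel ends at 12:49 PM + 255 min = 5:04 PM.
The workshop ends at 5:04 PM − 75 min = 3:49 PM.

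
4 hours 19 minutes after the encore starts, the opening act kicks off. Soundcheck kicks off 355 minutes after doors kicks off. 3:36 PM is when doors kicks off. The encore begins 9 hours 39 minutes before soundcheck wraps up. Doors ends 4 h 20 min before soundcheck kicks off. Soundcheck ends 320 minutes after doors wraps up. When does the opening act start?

5:11 PM

Soundcheck starts at 3:36 PM + 355 min = 9:31 PM.
Doors ends at 9:31 PM − 260 min = 5:11 PM.
Soundcheck ends at 5:11 PM + 320 min = 10:31 PM.
The encore starts at 10:31 PM − 579 min = 12:52 PM.
The opening act starts at 12:52 PM + 259 min = 5:11 PM.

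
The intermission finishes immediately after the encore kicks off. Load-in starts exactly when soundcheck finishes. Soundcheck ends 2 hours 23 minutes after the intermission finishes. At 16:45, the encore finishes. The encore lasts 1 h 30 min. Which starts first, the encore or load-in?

the encore

The encore starts at 16:45 − 90 min = 15:15.
So the intermission ends at 15:15.
Soundcheck ends at 15:15 + 143 min = 17:38.
So load-in starts at 17:38.
The encore starts at 15:15 and load-in starts at 17:38, so the encore is first.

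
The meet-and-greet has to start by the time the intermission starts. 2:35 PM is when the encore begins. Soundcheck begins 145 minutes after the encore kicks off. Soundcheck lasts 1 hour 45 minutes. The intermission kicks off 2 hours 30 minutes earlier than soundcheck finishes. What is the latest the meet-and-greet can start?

Soundcheck starts at 2:35 PM + 145 min = 5:00 PM.
Soundcheck ends at 5:00 PM + 105 min = 6:45 PM.
The intermission starts at 6:45 PM − 150 min = 4:15 PM.
The meet-and-greet is bounded by the intermission, so the latest it can start is 4:15 PM.

4:15 PM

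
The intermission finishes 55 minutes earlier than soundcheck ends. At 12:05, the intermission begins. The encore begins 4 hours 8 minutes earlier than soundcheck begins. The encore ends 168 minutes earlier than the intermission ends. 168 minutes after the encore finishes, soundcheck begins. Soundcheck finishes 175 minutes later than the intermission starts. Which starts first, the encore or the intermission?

Soundcheck ends at 12:05 + 175 min = 15:00.
The intermission ends at 15:00 − 55 min = 14:05.
The encore ends at 14:05 − 168 min = 11:17.
Soundcheck starts at 11:17 + 168 min = 14:05.
The encore starts at 14:05 − 248 min = 09:57.
The encore starts at 09:57 and the intermission starts at 12:05, so the encore is first.

the encore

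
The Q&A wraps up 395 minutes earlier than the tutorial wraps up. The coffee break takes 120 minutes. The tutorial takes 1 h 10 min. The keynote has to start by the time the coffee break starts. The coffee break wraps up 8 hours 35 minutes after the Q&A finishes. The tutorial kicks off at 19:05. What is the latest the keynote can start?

The tutorial ends at 19:05 + 70 min = 20:15.
The Q&A ends at 20:15 − 395 min = 13:40.
The coffee break ends at 13:40 + 515 min = 22:15.
The coffee break starts at 22:15 − 120 min = 20:15.
The keynote is bounded by the coffee break, so the latest it can start is 20:15.

20:15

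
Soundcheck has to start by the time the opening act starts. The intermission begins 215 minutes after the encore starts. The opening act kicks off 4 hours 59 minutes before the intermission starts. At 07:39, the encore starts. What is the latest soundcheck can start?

The intermission starts at 07:39 + 215 min = 11:14.
The opening act starts at 11:14 − 299 min = 06:15.
Soundcheck is bounded by the opening act, so the latest it can start is 06:15.

06:15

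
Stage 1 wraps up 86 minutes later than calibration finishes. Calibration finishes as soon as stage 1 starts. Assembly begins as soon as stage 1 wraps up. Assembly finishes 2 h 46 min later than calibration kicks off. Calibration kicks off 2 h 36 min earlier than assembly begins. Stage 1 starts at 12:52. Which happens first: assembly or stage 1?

stage 1

Calibration ends at 12:52.
Stage 1 ends at 12:52 + 86 min = 14:18.
So assembly starts at 14:18.
Assembly starts at 14:18 and stage 1 starts at 12:52, so stage 1 is first.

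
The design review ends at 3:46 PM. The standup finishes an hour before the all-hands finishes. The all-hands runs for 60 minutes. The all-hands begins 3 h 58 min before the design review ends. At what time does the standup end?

The all-hands starts at 3:46 PM − 238 min = 11:48 AM.
The all-hands ends at 11:48 AM + 60 min = 12:48 PM.
The standup ends at 12:48 PM − 60 min = 11:48 AM.

11:48 AM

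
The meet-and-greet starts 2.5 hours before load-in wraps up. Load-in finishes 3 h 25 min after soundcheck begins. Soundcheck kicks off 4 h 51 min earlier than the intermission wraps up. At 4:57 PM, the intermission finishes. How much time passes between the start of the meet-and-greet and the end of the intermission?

3 h 56 min

Soundcheck starts at 4:57 PM − 291 min = 12:06 PM.
Load-in ends at 12:06 PM + 205 min = 3:31 PM.
The meet-and-greet starts at 3:31 PM − 150 min = 1:01 PM.
From 1:01 PM to 4:57 PM is 3 h 56 min.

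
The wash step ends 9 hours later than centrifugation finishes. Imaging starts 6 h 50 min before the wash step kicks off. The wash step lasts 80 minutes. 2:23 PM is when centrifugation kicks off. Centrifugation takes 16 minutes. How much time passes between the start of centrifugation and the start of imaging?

Centrifugation ends at 2:23 PM + 16 min = 2:39 PM.
The wash step ends at 2:39 PM + 540 min = 11:39 PM.
The wash step starts at 11:39 PM − 80 min = 10:19 PM.
Imaging starts at 10:19 PM − 410 min = 3:29 PM.
From 2:23 PM to 3:29 PM is 66 minutes.

66 minutes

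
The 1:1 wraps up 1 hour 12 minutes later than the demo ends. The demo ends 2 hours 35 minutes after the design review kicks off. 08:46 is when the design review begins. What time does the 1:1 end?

The demo ends at 08:46 + 155 min = 11:21.
The 1:1 ends at 11:21 + 72 min = 12:33.

12:33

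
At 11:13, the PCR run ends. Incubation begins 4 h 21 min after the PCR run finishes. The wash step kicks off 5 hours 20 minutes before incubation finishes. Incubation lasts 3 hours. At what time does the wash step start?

13:14

Incubation starts at 11:13 + 261 min = 15:34.
Incubation ends at 15:34 + 180 min = 18:34.
The wash step starts at 18:34 − 320 min = 13:14.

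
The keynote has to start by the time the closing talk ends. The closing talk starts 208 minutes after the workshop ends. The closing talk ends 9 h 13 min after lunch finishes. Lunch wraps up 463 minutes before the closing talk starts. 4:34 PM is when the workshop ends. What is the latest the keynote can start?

The closing talk starts at 4:34 PM + 208 min = 8:02 PM.
Lunch ends at 8:02 PM − 463 min = 12:19 PM.
The closing talk ends at 12:19 PM + 553 min = 9:32 PM.
The keynote is bounded by the closing talk, so the latest it can start is 9:32 PM.

9:32 PM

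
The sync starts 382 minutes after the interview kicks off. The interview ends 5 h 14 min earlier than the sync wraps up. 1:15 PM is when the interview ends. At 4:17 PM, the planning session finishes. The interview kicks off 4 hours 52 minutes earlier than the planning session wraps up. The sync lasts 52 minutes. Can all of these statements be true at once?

The interview starts at 4:17 PM − 292 min = 11:25 AM.
The sync starts at 11:25 AM + 382 min = 5:47 PM.
The sync ends at 5:47 PM + 52 min = 6:39 PM.
The interview ends at 6:39 PM − 314 min = 1:25 PM.
But the interview is also said to end at 1:15 PM — a 10-minute conflict.

No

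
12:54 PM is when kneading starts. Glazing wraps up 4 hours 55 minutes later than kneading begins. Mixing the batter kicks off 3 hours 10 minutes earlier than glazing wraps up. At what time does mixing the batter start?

2:39 PM

Glazing ends at 12:54 PM + 295 min = 5:49 PM.
Mixing the batter starts at 5:49 PM − 190 min = 2:39 PM.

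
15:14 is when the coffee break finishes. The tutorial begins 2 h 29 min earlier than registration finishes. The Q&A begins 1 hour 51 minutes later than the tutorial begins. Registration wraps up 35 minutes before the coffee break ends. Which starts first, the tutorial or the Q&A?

Registration ends at 15:14 − 35 min = 14:39.
The tutorial starts at 14:39 − 149 min = 12:10.
The Q&A starts at 12:10 + 111 min = 14:01.
The tutorial starts at 12:10 and the Q&A starts at 14:01, so the tutorial is first.

the tutorial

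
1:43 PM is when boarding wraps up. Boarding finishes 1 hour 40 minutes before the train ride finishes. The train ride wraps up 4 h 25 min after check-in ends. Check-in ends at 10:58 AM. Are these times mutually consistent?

The train ride ends at 10:58 AM + 265 min = 3:23 PM.
Boarding ends at 3:23 PM − 100 min = 1:43 PM.
That matches the stated 1:43 PM, so the schedule is consistent.

Yes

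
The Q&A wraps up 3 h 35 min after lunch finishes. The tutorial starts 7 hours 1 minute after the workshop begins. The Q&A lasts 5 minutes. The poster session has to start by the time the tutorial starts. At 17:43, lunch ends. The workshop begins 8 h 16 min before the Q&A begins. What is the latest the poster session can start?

19:58

The Q&A ends at 17:43 + 215 min = 21:18.
The Q&A starts at 21:18 − 5 min = 21:13.
The workshop starts at 21:13 − 496 min = 12:57.
The tutorial starts at 12:57 + 421 min = 19:58.
The poster session is bounded by the tutorial, so the latest it can start is 19:58.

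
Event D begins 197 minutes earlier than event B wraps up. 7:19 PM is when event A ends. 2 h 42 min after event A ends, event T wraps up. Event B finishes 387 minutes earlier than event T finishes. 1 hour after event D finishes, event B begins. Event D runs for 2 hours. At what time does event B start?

Event T ends at 7:19 PM + 162 min = 10:01 PM.
Event B ends at 10:01 PM − 387 min = 3:34 PM.
Event D starts at 3:34 PM − 197 min = 12:17 PM.
Event D ends at 12:17 PM + 120 min = 2:17 PM.
Event B starts at 2:17 PM + 60 min = 3:17 PM.

3:17 PM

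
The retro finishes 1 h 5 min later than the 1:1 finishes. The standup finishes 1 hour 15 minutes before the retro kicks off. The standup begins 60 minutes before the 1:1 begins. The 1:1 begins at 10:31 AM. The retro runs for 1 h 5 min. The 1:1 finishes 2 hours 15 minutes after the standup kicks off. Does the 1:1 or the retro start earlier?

The standup starts at 10:31 AM − 60 min = 9:31 AM.
The 1:1 ends at 9:31 AM + 135 min = 11:46 AM.
The retro ends at 11:46 AM + 65 min = 12:51 PM.
The retro starts at 12:51 PM − 65 min = 11:46 AM.
The 1:1 starts at 10:31 AM and the retro starts at 11:46 AM, so the 1:1 is first.

the 1:1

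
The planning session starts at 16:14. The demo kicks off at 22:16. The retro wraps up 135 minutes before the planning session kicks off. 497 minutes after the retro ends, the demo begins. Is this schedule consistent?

The retro ends at 16:14 − 135 min = 13:59.
The demo starts at 13:59 + 497 min = 22:16.
That matches the stated 22:16, so the schedule is consistent.

Yes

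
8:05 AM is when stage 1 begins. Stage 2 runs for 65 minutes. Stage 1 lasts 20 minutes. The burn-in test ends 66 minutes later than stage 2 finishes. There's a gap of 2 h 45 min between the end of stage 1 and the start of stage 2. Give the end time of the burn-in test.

1:21 PM

Stage 1 ends at 8:05 AM + 20 min = 8:25 AM.
Stage 2 starts at 8:25 AM + 165 min = 11:10 AM.
Stage 2 ends at 11:10 AM + 65 min = 12:15 PM.
The burn-in test ends at 12:15 PM + 66 min = 1:21 PM.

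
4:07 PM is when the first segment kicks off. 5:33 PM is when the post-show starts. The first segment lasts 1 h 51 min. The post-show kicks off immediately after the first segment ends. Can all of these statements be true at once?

No

The first segment ends at 4:07 PM + 111 min = 5:58 PM.
So the post-show starts at 5:58 PM.
But the post-show is also said to start at 5:33 PM — a 25-minute conflict.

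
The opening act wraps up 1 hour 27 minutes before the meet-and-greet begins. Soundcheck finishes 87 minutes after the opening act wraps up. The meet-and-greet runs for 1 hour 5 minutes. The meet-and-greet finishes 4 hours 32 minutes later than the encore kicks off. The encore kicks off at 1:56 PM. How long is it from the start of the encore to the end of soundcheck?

The meet-and-greet ends at 1:56 PM + 272 min = 6:28 PM.
The meet-and-greet starts at 6:28 PM − 65 min = 5:23 PM.
The opening act ends at 5:23 PM − 87 min = 3:56 PM.
Soundcheck ends at 3:56 PM + 87 min = 5:23 PM.
From 1:56 PM to 5:23 PM is 3 h 27 min.

3 h 27 min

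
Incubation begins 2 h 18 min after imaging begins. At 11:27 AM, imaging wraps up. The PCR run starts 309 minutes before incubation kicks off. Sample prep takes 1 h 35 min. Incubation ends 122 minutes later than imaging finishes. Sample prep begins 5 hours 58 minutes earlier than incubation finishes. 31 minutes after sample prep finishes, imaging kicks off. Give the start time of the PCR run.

Incubation ends at 11:27 AM + 122 min = 1:29 PM.
Sample prep starts at 1:29 PM − 358 min = 7:31 AM.
Sample prep ends at 7:31 AM + 95 min = 9:06 AM.
Imaging starts at 9:06 AM + 31 min = 9:37 AM.
Incubation starts at 9:37 AM + 138 min = 11:55 AM.
The PCR run starts at 11:55 AM − 309 min = 6:46 AM.

6:46 AM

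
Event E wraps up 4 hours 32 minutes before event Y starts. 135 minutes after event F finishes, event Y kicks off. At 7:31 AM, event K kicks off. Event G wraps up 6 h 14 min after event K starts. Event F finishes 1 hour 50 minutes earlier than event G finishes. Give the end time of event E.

9:38 AM

Event G ends at 7:31 AM + 374 min = 1:45 PM.
Event F ends at 1:45 PM − 110 min = 11:55 AM.
Event Y starts at 11:55 AM + 135 min = 2:10 PM.
Event E ends at 2:10 PM − 272 min = 9:38 AM.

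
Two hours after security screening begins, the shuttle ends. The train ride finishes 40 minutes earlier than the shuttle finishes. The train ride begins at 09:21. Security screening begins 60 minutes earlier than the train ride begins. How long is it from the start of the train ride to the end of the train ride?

Security screening starts at 09:21 − 60 min = 08:21.
The shuttle ends at 08:21 + 120 min = 10:21.
The train ride ends at 10:21 − 40 min = 09:41.
From 09:21 to 09:41 is 20 minutes.

20 minutes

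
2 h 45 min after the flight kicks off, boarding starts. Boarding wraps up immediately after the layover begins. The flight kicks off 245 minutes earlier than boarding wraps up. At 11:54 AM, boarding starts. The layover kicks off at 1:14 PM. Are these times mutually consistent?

Boarding ends at 1:14 PM.
The flight starts at 1:14 PM − 245 min = 9:09 AM.
Boarding starts at 9:09 AM + 165 min = 11:54 AM.
That matches the stated 11:54 AM, so the schedule is consistent.

Yes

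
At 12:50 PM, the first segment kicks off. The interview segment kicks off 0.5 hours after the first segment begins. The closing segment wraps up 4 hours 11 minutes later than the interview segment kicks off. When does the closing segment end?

The interview segment starts at 12:50 PM + 30 min = 1:20 PM.
The closing segment ends at 1:20 PM + 251 min = 5:31 PM.

5:31 PM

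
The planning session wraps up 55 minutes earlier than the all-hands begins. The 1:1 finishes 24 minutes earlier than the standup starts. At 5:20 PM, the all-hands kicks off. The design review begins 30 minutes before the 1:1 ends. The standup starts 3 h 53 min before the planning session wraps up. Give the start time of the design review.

The planning session ends at 5:20 PM − 55 min = 4:25 PM.
The standup starts at 4:25 PM − 233 min = 12:32 PM.
The 1:1 ends at 12:32 PM − 24 min = 12:08 PM.
The design review starts at 12:08 PM − 30 min = 11:38 AM.

11:38 AM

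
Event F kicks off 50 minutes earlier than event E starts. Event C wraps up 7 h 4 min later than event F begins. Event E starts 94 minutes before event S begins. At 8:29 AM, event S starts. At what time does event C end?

1:09 PM

Event E starts at 8:29 AM − 94 min = 6:55 AM.
Event F starts at 6:55 AM − 50 min = 6:05 AM.
Event C ends at 6:05 AM + 424 min = 1:09 PM.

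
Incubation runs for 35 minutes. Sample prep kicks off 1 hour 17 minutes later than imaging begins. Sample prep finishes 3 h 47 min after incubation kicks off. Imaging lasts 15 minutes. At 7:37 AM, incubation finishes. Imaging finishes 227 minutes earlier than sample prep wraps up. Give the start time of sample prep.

8:04 AM

Incubation starts at 7:37 AM − 35 min = 7:02 AM.
Sample prep ends at 7:02 AM + 227 min = 10:49 AM.
Imaging ends at 10:49 AM − 227 min = 7:02 AM.
Imaging starts at 7:02 AM − 15 min = 6:47 AM.
Sample prep starts at 6:47 AM + 77 min = 8:04 AM.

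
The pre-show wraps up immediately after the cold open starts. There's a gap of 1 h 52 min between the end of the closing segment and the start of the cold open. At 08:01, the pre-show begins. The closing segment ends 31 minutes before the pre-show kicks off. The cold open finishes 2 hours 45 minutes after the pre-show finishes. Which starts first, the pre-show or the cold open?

the pre-show

The closing segment ends at 08:01 − 31 min = 07:30.
The cold open starts at 07:30 + 112 min = 09:22.
The pre-show starts at 08:01 and the cold open starts at 09:22, so the pre-show is first.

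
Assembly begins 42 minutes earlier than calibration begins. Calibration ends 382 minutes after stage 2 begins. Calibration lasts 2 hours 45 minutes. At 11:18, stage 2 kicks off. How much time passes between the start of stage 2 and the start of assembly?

Calibration ends at 11:18 + 382 min = 17:40.
Calibration starts at 17:40 − 165 min = 14:55.
Assembly starts at 14:55 − 42 min = 14:13.
From 11:18 to 14:13 is 2 hours 55 minutes.

2 hours 55 minutes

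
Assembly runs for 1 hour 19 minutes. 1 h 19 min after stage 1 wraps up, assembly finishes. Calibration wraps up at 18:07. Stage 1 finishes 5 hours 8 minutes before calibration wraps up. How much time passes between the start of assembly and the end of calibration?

308 minutes

Stage 1 ends at 18:07 − 308 min = 12:59.
Assembly ends at 12:59 + 79 min = 14:18.
Assembly starts at 14:18 − 79 min = 12:59.
From 12:59 to 18:07 is 308 minutes.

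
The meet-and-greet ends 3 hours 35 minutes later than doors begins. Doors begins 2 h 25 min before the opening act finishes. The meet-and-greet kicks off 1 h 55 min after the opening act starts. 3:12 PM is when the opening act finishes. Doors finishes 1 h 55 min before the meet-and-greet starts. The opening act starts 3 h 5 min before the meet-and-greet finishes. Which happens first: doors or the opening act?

Doors starts at 3:12 PM − 145 min = 12:47 PM.
The meet-and-greet ends at 12:47 PM + 215 min = 4:22 PM.
The opening act starts at 4:22 PM − 185 min = 1:17 PM.
Doors starts at 12:47 PM and the opening act starts at 1:17 PM, so doors is first.

doors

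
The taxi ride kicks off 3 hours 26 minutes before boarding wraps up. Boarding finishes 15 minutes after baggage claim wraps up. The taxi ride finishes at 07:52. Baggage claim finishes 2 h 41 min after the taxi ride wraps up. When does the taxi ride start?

07:22

Baggage claim ends at 07:52 + 161 min = 10:33.
Boarding ends at 10:33 + 15 min = 10:48.
The taxi ride starts at 10:48 − 206 min = 07:22.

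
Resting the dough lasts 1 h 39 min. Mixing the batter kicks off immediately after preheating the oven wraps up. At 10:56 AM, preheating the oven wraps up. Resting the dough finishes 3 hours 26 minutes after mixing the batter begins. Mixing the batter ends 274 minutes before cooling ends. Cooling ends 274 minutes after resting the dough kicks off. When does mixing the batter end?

Mixing the batter starts at 10:56 AM.
Resting the dough ends at 10:56 AM + 206 min = 2:22 PM.
Resting the dough starts at 2:22 PM − 99 min = 12:43 PM.
Cooling ends at 12:43 PM + 274 min = 5:17 PM.
Mixing the batter ends at 5:17 PM − 274 min = 12:43 PM.

12:43 PM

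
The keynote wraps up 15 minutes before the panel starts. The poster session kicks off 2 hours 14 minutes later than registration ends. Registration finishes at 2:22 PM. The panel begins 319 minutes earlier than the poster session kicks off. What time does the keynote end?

The poster session starts at 2:22 PM + 134 min = 4:36 PM.
The panel starts at 4:36 PM − 319 min = 11:17 AM.
The keynote ends at 11:17 AM − 15 min = 11:02 AM.

11:02 AM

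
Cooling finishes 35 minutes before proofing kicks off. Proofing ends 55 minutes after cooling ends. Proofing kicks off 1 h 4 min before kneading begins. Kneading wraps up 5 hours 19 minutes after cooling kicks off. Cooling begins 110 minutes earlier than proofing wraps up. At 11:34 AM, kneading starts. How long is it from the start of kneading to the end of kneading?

Proofing starts at 11:34 AM − 64 min = 10:30 AM.
Cooling ends at 10:30 AM − 35 min = 9:55 AM.
Proofing ends at 9:55 AM + 55 min = 10:50 AM.
Cooling starts at 10:50 AM − 110 min = 9:00 AM.
Kneading ends at 9:00 AM + 319 min = 2:19 PM.
From 11:34 AM to 2:19 PM is 165 minutes.

165 minutes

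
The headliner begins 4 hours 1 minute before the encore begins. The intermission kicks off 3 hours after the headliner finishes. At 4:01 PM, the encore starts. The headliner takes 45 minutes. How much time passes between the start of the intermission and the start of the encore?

16 minutes

The headliner starts at 4:01 PM − 241 min = 12:00 PM.
The headliner ends at 12:00 PM + 45 min = 12:45 PM.
The intermission starts at 12:45 PM + 180 min = 3:45 PM.
From 3:45 PM to 4:01 PM is 16 minutes.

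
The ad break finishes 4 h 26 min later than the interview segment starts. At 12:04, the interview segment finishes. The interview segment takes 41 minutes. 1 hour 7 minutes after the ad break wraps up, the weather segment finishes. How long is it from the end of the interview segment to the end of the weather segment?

The interview segment starts at 12:04 − 41 min = 11:23.
The ad break ends at 11:23 + 266 min = 15:49.
The weather segment ends at 15:49 + 67 min = 16:56.
From 12:04 to 16:56 is 4 h 52 min.

4 h 52 min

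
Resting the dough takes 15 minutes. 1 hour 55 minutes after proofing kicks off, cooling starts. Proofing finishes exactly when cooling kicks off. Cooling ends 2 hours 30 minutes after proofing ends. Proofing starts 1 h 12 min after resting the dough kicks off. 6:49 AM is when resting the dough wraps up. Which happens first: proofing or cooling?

proofing

Resting the dough starts at 6:49 AM − 15 min = 6:34 AM.
Proofing starts at 6:34 AM + 72 min = 7:46 AM.
Cooling starts at 7:46 AM + 115 min = 9:41 AM.
Proofing starts at 7:46 AM and cooling starts at 9:41 AM, so proofing is first.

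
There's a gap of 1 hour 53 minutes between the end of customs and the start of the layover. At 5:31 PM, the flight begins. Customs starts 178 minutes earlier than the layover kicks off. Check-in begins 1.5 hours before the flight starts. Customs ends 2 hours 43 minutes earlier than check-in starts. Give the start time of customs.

Check-in starts at 5:31 PM − 90 min = 4:01 PM.
Customs ends at 4:01 PM − 163 min = 1:18 PM.
The layover starts at 1:18 PM + 113 min = 3:11 PM.
Customs starts at 3:11 PM − 178 min = 12:13 PM.

12:13 PM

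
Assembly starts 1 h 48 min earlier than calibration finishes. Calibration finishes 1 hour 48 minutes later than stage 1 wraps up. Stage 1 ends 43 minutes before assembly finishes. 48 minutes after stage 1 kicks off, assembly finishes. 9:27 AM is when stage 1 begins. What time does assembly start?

9:32 AM

Assembly ends at 9:27 AM + 48 min = 10:15 AM.
Stage 1 ends at 10:15 AM − 43 min = 9:32 AM.
Calibration ends at 9:32 AM + 108 min = 11:20 AM.
Assembly starts at 11:20 AM − 108 min = 9:32 AM.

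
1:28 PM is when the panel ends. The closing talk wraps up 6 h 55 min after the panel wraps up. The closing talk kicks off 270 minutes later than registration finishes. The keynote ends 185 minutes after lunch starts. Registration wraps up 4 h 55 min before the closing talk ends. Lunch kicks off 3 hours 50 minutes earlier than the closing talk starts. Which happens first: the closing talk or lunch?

lunch

The closing talk ends at 1:28 PM + 415 min = 8:23 PM.
Registration ends at 8:23 PM − 295 min = 3:28 PM.
The closing talk starts at 3:28 PM + 270 min = 7:58 PM.
Lunch starts at 7:58 PM − 230 min = 4:08 PM.
The closing talk starts at 7:58 PM and lunch starts at 4:08 PM, so lunch is first.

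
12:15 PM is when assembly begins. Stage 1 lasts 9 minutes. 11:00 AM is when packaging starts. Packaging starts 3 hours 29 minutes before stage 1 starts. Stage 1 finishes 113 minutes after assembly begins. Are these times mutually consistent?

No

Stage 1 ends at 12:15 PM + 113 min = 2:08 PM.
Stage 1 starts at 2:08 PM − 9 min = 1:59 PM.
Packaging starts at 1:59 PM − 209 min = 10:30 AM.
But packaging is also said to start at 11:00 AM — a 30-minute conflict.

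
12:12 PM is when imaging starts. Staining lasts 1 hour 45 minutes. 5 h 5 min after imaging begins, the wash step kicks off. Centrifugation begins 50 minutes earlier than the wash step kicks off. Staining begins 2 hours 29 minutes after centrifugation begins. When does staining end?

8:41 PM

The wash step starts at 12:12 PM + 305 min = 5:17 PM.
Centrifugation starts at 5:17 PM − 50 min = 4:27 PM.
Staining starts at 4:27 PM + 149 min = 6:56 PM.
Staining ends at 6:56 PM + 105 min = 8:41 PM.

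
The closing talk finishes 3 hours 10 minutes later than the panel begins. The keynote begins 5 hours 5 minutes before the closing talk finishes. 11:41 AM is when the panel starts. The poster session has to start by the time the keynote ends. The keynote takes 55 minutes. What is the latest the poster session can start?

The closing talk ends at 11:41 AM + 190 min = 2:51 PM.
The keynote starts at 2:51 PM − 305 min = 9:46 AM.
The keynote ends at 9:46 AM + 55 min = 10:41 AM.
The poster session is bounded by the keynote, so the latest it can start is 10:41 AM.

10:41 AM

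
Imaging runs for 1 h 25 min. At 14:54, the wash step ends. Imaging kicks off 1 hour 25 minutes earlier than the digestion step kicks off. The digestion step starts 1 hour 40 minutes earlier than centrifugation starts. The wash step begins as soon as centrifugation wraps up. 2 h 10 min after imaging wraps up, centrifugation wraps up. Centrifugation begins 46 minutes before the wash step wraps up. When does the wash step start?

14:38

Centrifugation starts at 14:54 − 46 min = 14:08.
The digestion step starts at 14:08 − 100 min = 12:28.
Imaging starts at 12:28 − 85 min = 11:03.
Imaging ends at 11:03 + 85 min = 12:28.
Centrifugation ends at 12:28 + 130 min = 14:38.
So the wash step starts at 14:38.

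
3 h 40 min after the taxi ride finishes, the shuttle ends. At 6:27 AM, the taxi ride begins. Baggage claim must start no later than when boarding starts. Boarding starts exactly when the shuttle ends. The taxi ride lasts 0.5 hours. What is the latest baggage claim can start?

The taxi ride ends at 6:27 AM + 30 min = 6:57 AM.
The shuttle ends at 6:57 AM + 220 min = 10:37 AM.
So boarding starts at 10:37 AM.
Baggage claim is bounded by boarding, so the latest it can start is 10:37 AM.

10:37 AM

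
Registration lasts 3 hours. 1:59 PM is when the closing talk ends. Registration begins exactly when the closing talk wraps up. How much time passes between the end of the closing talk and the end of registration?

180 minutes

Registration starts at 1:59 PM.
Registration ends at 1:59 PM + 180 min = 4:59 PM.
From 1:59 PM to 4:59 PM is 180 minutes.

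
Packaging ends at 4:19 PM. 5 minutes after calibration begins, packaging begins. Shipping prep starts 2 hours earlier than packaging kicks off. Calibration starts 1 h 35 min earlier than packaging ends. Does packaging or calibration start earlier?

calibration

Calibration starts at 4:19 PM − 95 min = 2:44 PM.
Packaging starts at 2:44 PM + 5 min = 2:49 PM.
Packaging starts at 2:49 PM and calibration starts at 2:44 PM, so calibration is first.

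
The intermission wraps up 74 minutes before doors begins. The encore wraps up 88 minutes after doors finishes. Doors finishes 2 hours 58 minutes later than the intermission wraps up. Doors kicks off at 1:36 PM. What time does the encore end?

4:48 PM

The intermission ends at 1:36 PM − 74 min = 12:22 PM.
Doors ends at 12:22 PM + 178 min = 3:20 PM.
The encore ends at 3:20 PM + 88 min = 4:48 PM.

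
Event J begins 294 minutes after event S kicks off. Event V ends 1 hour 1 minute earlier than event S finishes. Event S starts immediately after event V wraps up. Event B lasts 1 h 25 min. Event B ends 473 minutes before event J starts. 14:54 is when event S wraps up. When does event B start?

09:29

Event V ends at 14:54 − 61 min = 13:53.
So event S starts at 13:53.
Event J starts at 13:53 + 294 min = 18:47.
Event B ends at 18:47 − 473 min = 10:54.
Event B starts at 10:54 − 85 min = 09:29.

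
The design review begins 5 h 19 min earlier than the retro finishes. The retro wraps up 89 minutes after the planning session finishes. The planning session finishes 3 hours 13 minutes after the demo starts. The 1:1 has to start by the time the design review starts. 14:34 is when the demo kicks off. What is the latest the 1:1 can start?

The planning session ends at 14:34 + 193 min = 17:47.
The retro ends at 17:47 + 89 min = 19:16.
The design review starts at 19:16 − 319 min = 13:57.
The 1:1 is bounded by the design review, so the latest it can start is 13:57.

13:57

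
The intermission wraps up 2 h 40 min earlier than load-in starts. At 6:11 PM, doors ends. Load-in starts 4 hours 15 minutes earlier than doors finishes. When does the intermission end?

11:16 AM

Load-in starts at 6:11 PM − 255 min = 1:56 PM.
The intermission ends at 1:56 PM − 160 min = 11:16 AM.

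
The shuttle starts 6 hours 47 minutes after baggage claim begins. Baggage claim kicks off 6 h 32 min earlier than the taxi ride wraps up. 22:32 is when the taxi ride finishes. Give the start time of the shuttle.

22:47

Baggage claim starts at 22:32 − 392 min = 16:00.
The shuttle starts at 16:00 + 407 min = 22:47.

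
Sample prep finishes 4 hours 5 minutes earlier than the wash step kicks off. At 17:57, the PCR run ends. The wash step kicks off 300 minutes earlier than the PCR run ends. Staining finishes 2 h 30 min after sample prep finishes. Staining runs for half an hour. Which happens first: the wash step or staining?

The wash step starts at 17:57 − 300 min = 12:57.
Sample prep ends at 12:57 − 245 min = 08:52.
Staining ends at 08:52 + 150 min = 11:22.
Staining starts at 11:22 − 30 min = 10:52.
The wash step starts at 12:57 and staining starts at 10:52, so staining is first.

staining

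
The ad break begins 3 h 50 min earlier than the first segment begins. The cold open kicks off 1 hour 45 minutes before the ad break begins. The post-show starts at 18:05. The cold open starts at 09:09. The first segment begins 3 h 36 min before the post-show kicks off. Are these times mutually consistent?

The first segment starts at 18:05 − 216 min = 14:29.
The ad break starts at 14:29 − 230 min = 10:39.
The cold open starts at 10:39 − 105 min = 08:54.
But the cold open is also said to start at 09:09 — a 15-minute conflict.

No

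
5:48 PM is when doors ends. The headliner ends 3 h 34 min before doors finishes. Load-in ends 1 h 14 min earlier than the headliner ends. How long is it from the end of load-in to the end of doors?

The headliner ends at 5:48 PM − 214 min = 2:14 PM.
Load-in ends at 2:14 PM − 74 min = 1:00 PM.
From 1:00 PM to 5:48 PM is 288 minutes.

288 minutes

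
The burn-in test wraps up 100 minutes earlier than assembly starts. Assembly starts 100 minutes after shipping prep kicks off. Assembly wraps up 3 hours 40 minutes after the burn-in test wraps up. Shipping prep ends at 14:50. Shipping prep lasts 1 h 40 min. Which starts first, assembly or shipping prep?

shipping prep

Shipping prep starts at 14:50 − 100 min = 13:10.
Assembly starts at 13:10 + 100 min = 14:50.
Assembly starts at 14:50 and shipping prep starts at 13:10, so shipping prep is first.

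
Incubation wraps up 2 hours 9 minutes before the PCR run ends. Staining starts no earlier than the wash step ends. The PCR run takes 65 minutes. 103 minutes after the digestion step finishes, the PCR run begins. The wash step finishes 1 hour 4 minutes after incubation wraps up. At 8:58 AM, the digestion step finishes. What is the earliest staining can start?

10:41 AM

The PCR run starts at 8:58 AM + 103 min = 10:41 AM.
The PCR run ends at 10:41 AM + 65 min = 11:46 AM.
Incubation ends at 11:46 AM − 129 min = 9:37 AM.
The wash step ends at 9:37 AM + 64 min = 10:41 AM.
Staining is bounded by the wash step, so the earliest it can start is 10:41 AM.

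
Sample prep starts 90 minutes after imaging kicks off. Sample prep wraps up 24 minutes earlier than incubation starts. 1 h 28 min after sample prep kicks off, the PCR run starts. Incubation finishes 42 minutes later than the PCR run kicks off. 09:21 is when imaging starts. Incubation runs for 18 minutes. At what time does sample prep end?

12:19

Sample prep starts at 09:21 + 90 min = 10:51.
The PCR run starts at 10:51 + 88 min = 12:19.
Incubation ends at 12:19 + 42 min = 13:01.
Incubation starts at 13:01 − 18 min = 12:43.
Sample prep ends at 12:43 − 24 min = 12:19.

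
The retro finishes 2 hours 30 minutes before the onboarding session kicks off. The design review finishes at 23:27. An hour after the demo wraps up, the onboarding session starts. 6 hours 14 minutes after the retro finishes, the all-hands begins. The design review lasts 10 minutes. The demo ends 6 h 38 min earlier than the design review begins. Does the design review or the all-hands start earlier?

The design review starts at 23:27 − 10 min = 23:17.
The demo ends at 23:17 − 398 min = 16:39.
The onboarding session starts at 16:39 + 60 min = 17:39.
The retro ends at 17:39 − 150 min = 15:09.
The all-hands starts at 15:09 + 374 min = 21:23.
The design review starts at 23:17 and the all-hands starts at 21:23, so the all-hands is first.

the all-hands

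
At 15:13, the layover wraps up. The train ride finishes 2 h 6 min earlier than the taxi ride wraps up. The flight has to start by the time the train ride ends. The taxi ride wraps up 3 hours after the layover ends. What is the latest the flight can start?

The taxi ride ends at 15:13 + 180 min = 18:13.
The train ride ends at 18:13 − 126 min = 16:07.
The flight is bounded by the train ride, so the latest it can start is 16:07.

16:07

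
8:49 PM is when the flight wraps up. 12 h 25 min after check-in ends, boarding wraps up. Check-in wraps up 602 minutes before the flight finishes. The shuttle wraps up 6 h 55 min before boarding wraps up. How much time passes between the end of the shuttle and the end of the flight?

4 hours 32 minutes

Check-in ends at 8:49 PM − 602 min = 10:47 AM.
Boarding ends at 10:47 AM + 745 min = 11:12 PM.
The shuttle ends at 11:12 PM − 415 min = 4:17 PM.
From 4:17 PM to 8:49 PM is 4 hours 32 minutes.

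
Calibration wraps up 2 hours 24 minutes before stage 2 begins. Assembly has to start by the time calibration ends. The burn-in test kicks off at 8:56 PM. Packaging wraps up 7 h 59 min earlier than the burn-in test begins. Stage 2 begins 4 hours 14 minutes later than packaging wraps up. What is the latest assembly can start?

2:47 PM

Packaging ends at 8:56 PM − 479 min = 12:57 PM.
Stage 2 starts at 12:57 PM + 254 min = 5:11 PM.
Calibration ends at 5:11 PM − 144 min = 2:47 PM.
Assembly is bounded by calibration, so the latest it can start is 2:47 PM.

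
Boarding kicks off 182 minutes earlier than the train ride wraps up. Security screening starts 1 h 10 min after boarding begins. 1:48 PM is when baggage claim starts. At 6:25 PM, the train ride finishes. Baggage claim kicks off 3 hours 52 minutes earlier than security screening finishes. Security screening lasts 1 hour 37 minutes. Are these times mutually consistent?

No

Boarding starts at 6:25 PM − 182 min = 3:23 PM.
Security screening starts at 3:23 PM + 70 min = 4:33 PM.
Security screening ends at 4:33 PM + 97 min = 6:10 PM.
Baggage claim starts at 6:10 PM − 232 min = 2:18 PM.
But baggage claim is also said to start at 1:48 PM — a 30-minute conflict.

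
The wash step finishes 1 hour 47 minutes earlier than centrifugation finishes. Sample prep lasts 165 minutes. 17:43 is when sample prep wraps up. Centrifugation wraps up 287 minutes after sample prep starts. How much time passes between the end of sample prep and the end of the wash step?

15 minutes

Sample prep starts at 17:43 − 165 min = 14:58.
Centrifugation ends at 14:58 + 287 min = 19:45.
The wash step ends at 19:45 − 107 min = 17:58.
From 17:43 to 17:58 is 15 minutes.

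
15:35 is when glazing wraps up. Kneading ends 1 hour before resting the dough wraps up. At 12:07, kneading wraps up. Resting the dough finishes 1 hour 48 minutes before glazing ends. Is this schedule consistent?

No

Resting the dough ends at 15:35 − 108 min = 13:47.
Kneading ends at 13:47 − 60 min = 12:47.
But kneading is also said to end at 12:07 — a 40-minute conflict.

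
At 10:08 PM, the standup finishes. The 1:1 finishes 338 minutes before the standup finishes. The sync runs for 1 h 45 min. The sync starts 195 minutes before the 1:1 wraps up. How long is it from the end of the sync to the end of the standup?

The 1:1 ends at 10:08 PM − 338 min = 4:30 PM.
The sync starts at 4:30 PM − 195 min = 1:15 PM.
The sync ends at 1:15 PM + 105 min = 3:00 PM.
From 3:00 PM to 10:08 PM is 7 h 8 min.

7 h 8 min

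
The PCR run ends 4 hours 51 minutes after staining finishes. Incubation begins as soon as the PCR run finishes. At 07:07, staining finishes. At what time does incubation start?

The PCR run ends at 07:07 + 291 min = 11:58.
So incubation starts at 11:58.

11:58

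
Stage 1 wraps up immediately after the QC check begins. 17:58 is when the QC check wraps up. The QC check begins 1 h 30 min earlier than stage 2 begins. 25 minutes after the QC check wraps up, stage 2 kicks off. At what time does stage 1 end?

16:53

Stage 2 starts at 17:58 + 25 min = 18:23.
The QC check starts at 18:23 − 90 min = 16:53.
So stage 1 ends at 16:53.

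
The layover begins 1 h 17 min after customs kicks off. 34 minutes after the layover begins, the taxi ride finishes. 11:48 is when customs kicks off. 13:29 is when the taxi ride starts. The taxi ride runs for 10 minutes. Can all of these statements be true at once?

Yes

The layover starts at 11:48 + 77 min = 13:05.
The taxi ride ends at 13:05 + 34 min = 13:39.
The taxi ride starts at 13:39 − 10 min = 13:29.
That matches the stated 13:29, so the schedule is consistent.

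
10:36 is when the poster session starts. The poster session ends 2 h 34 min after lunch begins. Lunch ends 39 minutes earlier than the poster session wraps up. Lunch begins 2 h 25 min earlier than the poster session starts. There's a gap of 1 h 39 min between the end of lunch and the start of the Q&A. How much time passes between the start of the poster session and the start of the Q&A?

69 minutes

Lunch starts at 10:36 − 145 min = 08:11.
The poster session ends at 08:11 + 154 min = 10:45.
Lunch ends at 10:45 − 39 min = 10:06.
The Q&A starts at 10:06 + 99 min = 11:45.
From 10:36 to 11:45 is 69 minutes.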